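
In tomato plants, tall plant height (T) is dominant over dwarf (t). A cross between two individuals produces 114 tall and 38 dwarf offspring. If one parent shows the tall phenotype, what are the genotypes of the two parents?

Observed offspring: 114 tall, 38 dwarf
The observed ratio simplifies to 3:1. Dwarf (tt) offspring appear, so each parent must contribute one t allele. The parent stated to show tall carries T, so it is Tt. The other parent is then either Tt or tt: Tt × tt would give a 1:1 split, whereas Tt × Tt gives 3:1 — matching the data. So both parents are heterozygous (Tt × Tt).
Parent genotypes: Tt × Tt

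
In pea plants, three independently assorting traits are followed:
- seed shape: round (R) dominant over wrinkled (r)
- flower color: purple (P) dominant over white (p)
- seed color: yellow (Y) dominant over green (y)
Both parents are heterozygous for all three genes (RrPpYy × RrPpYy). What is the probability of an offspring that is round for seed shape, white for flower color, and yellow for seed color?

Trihybrid cross: RrPpYy × RrPpYy
Each trait segregates independently with a 3:1 phenotypic ratio, so each gene contributes 3/4 (dominant) or 1/4 (recessive).
Target: round (seed shape), white (flower color), yellow (seed color)
Probability = product of independent per-trait probabilities
= 3/4 × 1/4 × 3/4 = 9/64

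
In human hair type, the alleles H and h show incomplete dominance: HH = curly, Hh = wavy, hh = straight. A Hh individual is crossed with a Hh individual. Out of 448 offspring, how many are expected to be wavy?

Punnett square for Hh × Hh:
Offspring genotypes: 1 HH, 2 Hh, 1 hh
Phenotype counts: 1 curly, 2 wavy, 1 straight
wavy: 2 out of 4 → fraction 1/2
Expected count = 1/2 × 448 = 224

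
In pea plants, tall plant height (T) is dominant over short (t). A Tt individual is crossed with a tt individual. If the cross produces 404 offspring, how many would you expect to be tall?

Punnett square for Tt × tt:
Offspring genotypes: 2 Tt, 2 tt
tall: 2, short: 2
tall: 2 out of 4 → fraction 1/2
Expected count = 1/2 × 404 = 202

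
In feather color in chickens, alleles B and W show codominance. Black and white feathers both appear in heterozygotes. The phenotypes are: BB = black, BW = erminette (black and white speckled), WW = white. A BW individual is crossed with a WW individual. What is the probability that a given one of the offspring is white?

Punnett square for BW × WW:
Offspring genotypes: 2 BW, 2 WW
Phenotype counts: 2 erminette (black and white speckled), 2 white
white: 2 out of 4
Probability: 2/4 = 1/2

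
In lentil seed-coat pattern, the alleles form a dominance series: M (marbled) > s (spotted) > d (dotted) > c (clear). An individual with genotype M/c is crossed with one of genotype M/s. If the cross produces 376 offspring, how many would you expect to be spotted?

Cross: M/c × M/s
Allele dominance: M > s > d > c
Offspring genotypes: 1 M/M, 1 M/s, 1 M/c, 1 s/c
Phenotype counts: 3 marbled, 1 spotted
spotted: 1 out of 4 → fraction 1/4
Expected count = 1/4 × 376 = 94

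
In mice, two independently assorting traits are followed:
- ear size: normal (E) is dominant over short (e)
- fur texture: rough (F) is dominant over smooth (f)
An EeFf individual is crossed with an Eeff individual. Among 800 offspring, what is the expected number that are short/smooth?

Dihybrid cross EeFf × Eeff — consider each gene separately:
ear size: Ee × Ee → 1 EE, 2 Ee, 1 ee → 3 E_ : 1 ee (out of 4)
fur texture: Ff × ff → 2 Ff, 2 ff → 2 F_ : 2 ff (out of 4)
Combine (counts out of 4 × 4 = 16): normal/rough (E_F_) = 3×2 = 6; normal/smooth (E_ff) = 3×2 = 6; short/rough (eeF_) = 1×2 = 2; short/smooth (eeff) = 1×2 = 2
Phenotype counts (out of 16): 6 normal/rough, 6 normal/smooth, 2 short/rough, 2 short/smooth
short/smooth: 2 out of 16 → fraction 1/8
Expected count = 1/8 × 800 = 100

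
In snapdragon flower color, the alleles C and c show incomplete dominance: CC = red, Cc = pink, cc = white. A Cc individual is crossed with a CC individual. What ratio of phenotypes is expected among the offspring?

Punnett square for Cc × CC:
Offspring genotypes: 2 CC, 2 Cc
Phenotype counts: 2 red, 2 pink
Ratio: 1 red : 1 pink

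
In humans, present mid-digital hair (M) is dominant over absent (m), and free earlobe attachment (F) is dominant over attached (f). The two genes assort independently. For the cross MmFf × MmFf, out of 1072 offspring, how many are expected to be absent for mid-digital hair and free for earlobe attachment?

Dihybrid cross MmFf × MmFf — consider each gene separately:
mid-digital hair: Mm × Mm → 1 MM, 2 Mm, 1 mm → 3 M_ : 1 mm (out of 4)
earlobe attachment: Ff × Ff → 1 FF, 2 Ff, 1 ff → 3 F_ : 1 ff (out of 4)
Looking for: absent (mm) and free (F_)
P(absent) = 1/4, P(free) = 3/4
P(both) = 1/4 × 3/4 = 3/16
Expected count = 3/16 × 1072 = 201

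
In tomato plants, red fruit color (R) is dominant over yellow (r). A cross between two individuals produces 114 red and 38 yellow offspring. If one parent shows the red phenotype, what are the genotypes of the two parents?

Observed offspring: 114 red, 38 yellow
The observed ratio simplifies to 3:1. Yellow (rr) offspring appear, so each parent must contribute one r allele. The parent stated to show red carries R, so it is Rr. The other parent is then either Rr or rr: Rr × rr would give a 1:1 split, whereas Rr × Rr gives 3:1 — matching the data. So both parents are heterozygous (Rr × Rr).
Parent genotypes: Rr × Rr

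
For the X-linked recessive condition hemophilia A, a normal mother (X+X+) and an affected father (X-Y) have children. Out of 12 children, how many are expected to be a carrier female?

Cross: X+X+ × X-Y
Offspring: 2 X+X-, 2 X+Y
Probability of a carrier female: 2/4 = 1/2
Expected count = 1/2 × 12 = 6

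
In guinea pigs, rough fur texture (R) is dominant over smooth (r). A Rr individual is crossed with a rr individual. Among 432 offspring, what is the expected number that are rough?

Punnett square for Rr × rr:
Offspring genotypes: 2 Rr, 2 rr
rough: 2, smooth: 2
rough: 2 out of 4 → fraction 1/2
Expected count = 1/2 × 432 = 216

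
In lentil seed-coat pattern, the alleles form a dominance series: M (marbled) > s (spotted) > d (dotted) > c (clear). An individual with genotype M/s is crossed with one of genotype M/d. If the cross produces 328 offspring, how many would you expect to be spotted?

Cross: M/s × M/d
Allele dominance: M > s > d > c
Offspring genotypes: 1 M/M, 1 M/d, 1 M/s, 1 s/d
Phenotype counts: 3 marbled, 1 spotted
spotted: 1 out of 4 → fraction 1/4
Expected count = 1/4 × 328 = 82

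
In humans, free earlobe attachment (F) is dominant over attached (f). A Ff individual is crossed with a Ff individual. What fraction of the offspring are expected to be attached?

Punnett square for Ff × Ff:
Offspring genotypes: 1 FF, 2 Ff, 1 ff
free: 3, attached: 1
attached: 1 out of 4
Probability: 1/4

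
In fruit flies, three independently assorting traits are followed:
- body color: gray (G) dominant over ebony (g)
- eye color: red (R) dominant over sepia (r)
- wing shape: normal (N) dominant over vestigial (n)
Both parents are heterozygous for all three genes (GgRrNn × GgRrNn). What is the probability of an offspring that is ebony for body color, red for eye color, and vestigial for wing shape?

Trihybrid cross: GgRrNn × GgRrNn
Each trait segregates independently with a 3:1 phenotypic ratio, so each gene contributes 3/4 (dominant) or 1/4 (recessive).
Target: ebony (body color), red (eye color), vestigial (wing shape)
Probability = product of independent per-trait probabilities
= 1/4 × 3/4 × 1/4 = 3/64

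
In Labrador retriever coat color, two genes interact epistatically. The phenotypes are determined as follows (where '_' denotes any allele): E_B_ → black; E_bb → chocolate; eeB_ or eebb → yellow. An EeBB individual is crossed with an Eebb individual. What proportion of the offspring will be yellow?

Cross: EeBB × Eebb — consider each gene separately:
E gene: Ee × Ee → 1 EE, 2 Ee, 1 ee → 3 E_ : 1 ee (out of 4)
B gene: BB × bb → 4 Bb → 4 B_ (out of 4)
Genotype classes (out of 4 × 4 = 16): E_B_ = 3×4 = 12; eeB_ = 1×4 = 4
Apply the phenotype rules: E_B_ (12) → black; eeB_ (4) → yellow
Phenotype counts (out of 16): 12 black, 4 yellow
yellow: 4 out of 16
Probability: 4/16 = 1/4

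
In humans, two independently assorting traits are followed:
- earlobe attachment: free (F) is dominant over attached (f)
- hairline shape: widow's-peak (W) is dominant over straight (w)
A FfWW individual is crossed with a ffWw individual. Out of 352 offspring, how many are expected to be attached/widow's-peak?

Dihybrid cross FfWW × ffWw — consider each gene separately:
earlobe attachment: Ff × ff → 2 Ff, 2 ff → 2 F_ : 2 ff (out of 4)
hairline shape: WW × Ww → 2 WW, 2 Ww → 4 W_ (out of 4)
Combine (counts out of 4 × 4 = 16): free/widow's-peak (F_W_) = 2×4 = 8; attached/widow's-peak (ffW_) = 2×4 = 8
Phenotype counts (out of 16): 8 free/widow's-peak, 8 attached/widow's-peak
attached/widow's-peak: 8 out of 16 → fraction 1/2
Expected count = 1/2 × 352 = 176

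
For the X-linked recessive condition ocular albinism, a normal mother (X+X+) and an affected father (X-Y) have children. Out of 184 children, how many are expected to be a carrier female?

Cross: X+X+ × X-Y
Offspring: 2 X+X-, 2 X+Y
Probability of a carrier female: 2/4 = 1/2
Expected count = 1/2 × 184 = 92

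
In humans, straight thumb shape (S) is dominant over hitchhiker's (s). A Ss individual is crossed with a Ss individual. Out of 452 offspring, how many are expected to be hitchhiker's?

Punnett square for Ss × Ss:
Offspring genotypes: 1 SS, 2 Ss, 1 ss
straight: 3, hitchhiker's: 1
hitchhiker's: 1 out of 4 → fraction 1/4
Expected count = 1/4 × 452 = 113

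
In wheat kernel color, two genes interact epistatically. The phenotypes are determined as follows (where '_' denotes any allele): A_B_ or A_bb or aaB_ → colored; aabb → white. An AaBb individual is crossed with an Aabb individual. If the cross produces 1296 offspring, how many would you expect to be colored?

Cross: AaBb × Aabb — consider each gene separately:
A gene: Aa × Aa → 1 AA, 2 Aa, 1 aa → 3 A_ : 1 aa (out of 4)
B gene: Bb × bb → 2 Bb, 2 bb → 2 B_ : 2 bb (out of 4)
Genotype classes (out of 4 × 4 = 16): A_B_ = 3×2 = 6; A_bb = 3×2 = 6; aaB_ = 1×2 = 2; aabb = 1×2 = 2
Apply the phenotype rules: A_B_ (6) + A_bb (6) + aaB_ (2) → colored; aabb (2) → white
Phenotype counts (out of 16): 14 colored, 2 white
colored: 14 out of 16 → fraction 7/8
Expected count = 7/8 × 1296 = 1134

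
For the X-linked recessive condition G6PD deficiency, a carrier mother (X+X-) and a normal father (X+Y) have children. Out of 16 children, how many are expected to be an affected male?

Cross: X+X- × X+Y
Offspring: 1 X+X+, 1 X+Y, 1 X+X-, 1 X-Y
Probability of an affected male: 1/4
Expected count = 1/4 × 16 = 4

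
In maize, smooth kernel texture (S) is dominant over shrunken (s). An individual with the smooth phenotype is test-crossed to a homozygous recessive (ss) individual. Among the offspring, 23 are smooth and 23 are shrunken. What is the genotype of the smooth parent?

Test cross: ? × ss
Offspring: 23 smooth, 23 shrunken — approximately 1:1.
A 1:1 ratio in a test cross indicates the unknown parent is heterozygous (Ss).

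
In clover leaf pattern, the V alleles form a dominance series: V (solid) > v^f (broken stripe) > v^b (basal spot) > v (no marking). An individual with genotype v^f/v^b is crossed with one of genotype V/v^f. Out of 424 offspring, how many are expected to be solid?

Cross: v^f/v^b × V/v^f
Allele dominance: V > v^f > v^b > v
Offspring genotypes: 1 V/v^f, 1 v^f/v^f, 1 V/v^b, 1 v^f/v^b
Phenotype counts: 2 solid, 2 broken stripe
solid: 2 out of 4 → fraction 1/2
Expected count = 1/2 × 424 = 212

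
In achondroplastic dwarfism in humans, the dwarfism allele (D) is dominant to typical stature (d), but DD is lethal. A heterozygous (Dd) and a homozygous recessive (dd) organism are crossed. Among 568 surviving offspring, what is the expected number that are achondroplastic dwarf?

Cross: Dd × dd
Punnett square offspring (before lethality): 2 Dd, 2 dd
No DD offspring are produced in this cross.
achondroplastic dwarf: 2 out of 4 → fraction 1/2
Expected count = 1/2 × 568 = 284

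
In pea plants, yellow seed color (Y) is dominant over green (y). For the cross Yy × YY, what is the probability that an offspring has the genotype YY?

Punnett square for Yy × YY:
Offspring genotypes: 2 YY, 2 Yy
Total offspring: 4
Count with target: 2
Probability: 2/4 = 1/2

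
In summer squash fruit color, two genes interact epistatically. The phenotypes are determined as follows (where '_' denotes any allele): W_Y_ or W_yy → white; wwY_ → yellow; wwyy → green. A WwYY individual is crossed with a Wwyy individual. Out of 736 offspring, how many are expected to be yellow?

Cross: WwYY × Wwyy — consider each gene separately:
W gene: Ww × Ww → 1 WW, 2 Ww, 1 ww → 3 W_ : 1 ww (out of 4)
Y gene: YY × yy → 4 Yy → 4 Y_ (out of 4)
Genotype classes (out of 4 × 4 = 16): W_Y_ = 3×4 = 12; wwY_ = 1×4 = 4
Apply the phenotype rules: W_Y_ (12) → white; wwY_ (4) → yellow
Phenotype counts (out of 16): 12 white, 4 yellow
yellow: 4 out of 16 → fraction 1/4
Expected count = 1/4 × 736 = 184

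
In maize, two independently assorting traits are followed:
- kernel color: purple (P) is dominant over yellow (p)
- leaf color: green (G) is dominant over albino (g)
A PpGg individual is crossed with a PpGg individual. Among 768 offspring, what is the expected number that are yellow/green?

Dihybrid cross PpGg × PpGg — consider each gene separately:
kernel color: Pp × Pp → 1 PP, 2 Pp, 1 pp → 3 P_ : 1 pp (out of 4)
leaf color: Gg × Gg → 1 GG, 2 Gg, 1 gg → 3 G_ : 1 gg (out of 4)
Combine (counts out of 4 × 4 = 16): purple/green (P_G_) = 3×3 = 9; purple/albino (P_gg) = 3×1 = 3; yellow/green (ppG_) = 1×3 = 3; yellow/albino (ppgg) = 1×1 = 1
Phenotype counts (out of 16): 9 purple/green, 3 purple/albino, 3 yellow/green, 1 yellow/albino
yellow/green: 3 out of 16 → fraction 3/16
Expected count = 3/16 × 768 = 144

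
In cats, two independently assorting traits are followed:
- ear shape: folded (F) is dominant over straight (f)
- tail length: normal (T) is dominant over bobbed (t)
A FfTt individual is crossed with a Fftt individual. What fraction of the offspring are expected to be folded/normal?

Dihybrid cross FfTt × Fftt — consider each gene separately:
ear shape: Ff × Ff → 1 FF, 2 Ff, 1 ff → 3 F_ : 1 ff (out of 4)
tail length: Tt × tt → 2 Tt, 2 tt → 2 T_ : 2 tt (out of 4)
Combine (counts out of 4 × 4 = 16): folded/normal (F_T_) = 3×2 = 6; folded/bobbed (F_tt) = 3×2 = 6; straight/normal (ffT_) = 1×2 = 2; straight/bobbed (fftt) = 1×2 = 2
Phenotype counts (out of 16): 6 folded/normal, 6 folded/bobbed, 2 straight/normal, 2 straight/bobbed
folded/normal: 6 out of 16
Probability: 6/16 = 3/8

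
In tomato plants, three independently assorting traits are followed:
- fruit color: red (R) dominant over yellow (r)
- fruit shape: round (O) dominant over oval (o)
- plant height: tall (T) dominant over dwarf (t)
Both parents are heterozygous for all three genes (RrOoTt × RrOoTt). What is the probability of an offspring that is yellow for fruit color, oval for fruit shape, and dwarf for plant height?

Trihybrid cross: RrOoTt × RrOoTt
Each trait segregates independently with a 3:1 phenotypic ratio, so each gene contributes 3/4 (dominant) or 1/4 (recessive).
Target: yellow (fruit color), oval (fruit shape), dwarf (plant height)
Probability = product of independent per-trait probabilities
= 1/4 × 1/4 × 1/4 = 1/64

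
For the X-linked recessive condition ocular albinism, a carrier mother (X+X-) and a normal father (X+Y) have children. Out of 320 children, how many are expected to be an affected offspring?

Cross: X+X- × X+Y
Offspring: 1 X+X+, 1 X+Y, 1 X+X-, 1 X-Y
Probability of an affected offspring: 1/4
Expected count = 1/4 × 320 = 80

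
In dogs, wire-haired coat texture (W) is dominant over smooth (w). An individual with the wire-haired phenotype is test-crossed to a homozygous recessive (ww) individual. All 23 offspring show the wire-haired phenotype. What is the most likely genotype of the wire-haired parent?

Test cross: ? × ww
All offspring are wire-haired.
If the unknown parent were heterozygous (Ww), about half of 23 offspring would be smooth; none are. The unknown parent is most likely homozygous dominant (WW).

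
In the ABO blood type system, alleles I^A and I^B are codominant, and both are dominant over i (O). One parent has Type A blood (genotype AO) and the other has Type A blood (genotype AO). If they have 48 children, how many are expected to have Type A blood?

Cross: AO × AO
Possible offspring genotypes: 1 AA, 2 AO, 1 OO
Blood type counts: 3 Type A, 1 Type O
Probability of Type A: 3/4
Expected count = 3/4 × 48 = 36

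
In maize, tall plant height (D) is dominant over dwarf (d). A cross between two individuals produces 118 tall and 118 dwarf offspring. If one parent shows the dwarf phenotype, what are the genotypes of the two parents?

Observed offspring: 118 tall, 118 dwarf
The observed ratio simplifies to 1:1. One parent shows dwarf, so its genotype must be dd. A 1:1 offspring split requires the other parent to be heterozygous (Dd).
Parent genotypes: dd × Dd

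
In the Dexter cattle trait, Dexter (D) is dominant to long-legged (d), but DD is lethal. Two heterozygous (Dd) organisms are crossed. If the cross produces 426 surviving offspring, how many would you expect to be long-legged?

Cross: Dd × Dd
Punnett square offspring (before lethality): 1 DD, 2 Dd, 1 dd
The DD genotype is lethal (embryos die); surviving offspring: 2 Dd, 1 dd
long-legged: 1 out of 3 → fraction 1/3
Expected count = 1/3 × 426 = 142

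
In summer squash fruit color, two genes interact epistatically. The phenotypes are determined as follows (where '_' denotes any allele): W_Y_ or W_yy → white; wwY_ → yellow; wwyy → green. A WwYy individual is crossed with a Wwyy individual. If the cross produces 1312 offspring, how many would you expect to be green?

Cross: WwYy × Wwyy — consider each gene separately:
W gene: Ww × Ww → 1 WW, 2 Ww, 1 ww → 3 W_ : 1 ww (out of 4)
Y gene: Yy × yy → 2 Yy, 2 yy → 2 Y_ : 2 yy (out of 4)
Genotype classes (out of 4 × 4 = 16): W_Y_ = 3×2 = 6; W_yy = 3×2 = 6; wwY_ = 1×2 = 2; wwyy = 1×2 = 2
Apply the phenotype rules: W_Y_ (6) + W_yy (6) → white; wwY_ (2) → yellow; wwyy (2) → green
Phenotype counts (out of 16): 12 white, 2 yellow, 2 green
green: 2 out of 16 → fraction 1/8
Expected count = 1/8 × 1312 = 164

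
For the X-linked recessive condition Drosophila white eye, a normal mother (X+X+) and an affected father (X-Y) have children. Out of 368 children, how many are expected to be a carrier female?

Cross: X+X+ × X-Y
Offspring: 2 X+X-, 2 X+Y
Probability of a carrier female: 2/4 = 1/2
Expected count = 1/2 × 368 = 184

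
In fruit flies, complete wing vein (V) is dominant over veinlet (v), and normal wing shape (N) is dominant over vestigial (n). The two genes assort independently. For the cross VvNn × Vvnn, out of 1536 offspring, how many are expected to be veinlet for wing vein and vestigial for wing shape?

Dihybrid cross VvNn × Vvnn — consider each gene separately:
wing vein: Vv × Vv → 1 VV, 2 Vv, 1 vv → 3 V_ : 1 vv (out of 4)
wing shape: Nn × nn → 2 Nn, 2 nn → 2 N_ : 2 nn (out of 4)
Looking for: veinlet (vv) and vestigial (nn)
P(veinlet) = 1/4, P(vestigial) = 2/4
P(both) = 1/4 × 2/4 = 2/16 = 1/8
Expected count = 1/8 × 1536 = 192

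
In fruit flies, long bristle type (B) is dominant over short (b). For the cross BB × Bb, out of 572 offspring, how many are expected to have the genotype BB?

Punnett square for BB × Bb:
Offspring genotypes: 2 BB, 2 Bb
Total offspring: 4
Count with target: 2
Probability: 2/4 = 1/2
Expected count = 1/2 × 572 = 286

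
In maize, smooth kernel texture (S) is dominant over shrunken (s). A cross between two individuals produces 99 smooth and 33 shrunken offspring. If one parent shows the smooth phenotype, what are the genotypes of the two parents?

Observed offspring: 99 smooth, 33 shrunken
The observed ratio simplifies to 3:1. Shrunken (ss) offspring appear, so each parent must contribute one s allele. The parent stated to show smooth carries S, so it is Ss. The other parent is then either Ss or ss: Ss × ss would give a 1:1 split, whereas Ss × Ss gives 3:1 — matching the data. So both parents are heterozygous (Ss × Ss).
Parent genotypes: Ss × Ss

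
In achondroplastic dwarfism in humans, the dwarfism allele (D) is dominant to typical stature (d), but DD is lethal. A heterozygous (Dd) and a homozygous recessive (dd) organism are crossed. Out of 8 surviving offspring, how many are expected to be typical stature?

Cross: Dd × dd
Punnett square offspring (before lethality): 2 Dd, 2 dd
No DD offspring are produced in this cross.
typical stature: 2 out of 4 → fraction 1/2
Expected count = 1/2 × 8 = 4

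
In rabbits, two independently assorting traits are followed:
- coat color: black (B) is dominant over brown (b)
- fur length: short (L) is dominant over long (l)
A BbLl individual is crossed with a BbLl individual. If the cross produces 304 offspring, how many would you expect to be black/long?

Dihybrid cross BbLl × BbLl — consider each gene separately:
coat color: Bb × Bb → 1 BB, 2 Bb, 1 bb → 3 B_ : 1 bb (out of 4)
fur length: Ll × Ll → 1 LL, 2 Ll, 1 ll → 3 L_ : 1 ll (out of 4)
Combine (counts out of 4 × 4 = 16): black/short (B_L_) = 3×3 = 9; black/long (B_ll) = 3×1 = 3; brown/short (bbL_) = 1×3 = 3; brown/long (bbll) = 1×1 = 1
Phenotype counts (out of 16): 9 black/short, 3 black/long, 3 brown/short, 1 brown/long
black/long: 3 out of 16 → fraction 3/16
Expected count = 3/16 × 304 = 57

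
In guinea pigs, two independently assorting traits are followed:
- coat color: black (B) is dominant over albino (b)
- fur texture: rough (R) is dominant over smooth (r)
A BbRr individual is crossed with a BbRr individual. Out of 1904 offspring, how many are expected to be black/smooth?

Dihybrid cross BbRr × BbRr — consider each gene separately:
coat color: Bb × Bb → 1 BB, 2 Bb, 1 bb → 3 B_ : 1 bb (out of 4)
fur texture: Rr × Rr → 1 RR, 2 Rr, 1 rr → 3 R_ : 1 rr (out of 4)
Combine (counts out of 4 × 4 = 16): black/rough (B_R_) = 3×3 = 9; black/smooth (B_rr) = 3×1 = 3; albino/rough (bbR_) = 1×3 = 3; albino/smooth (bbrr) = 1×1 = 1
Phenotype counts (out of 16): 9 black/rough, 3 black/smooth, 3 albino/rough, 1 albino/smooth
black/smooth: 3 out of 16 → fraction 3/16
Expected count = 3/16 × 1904 = 357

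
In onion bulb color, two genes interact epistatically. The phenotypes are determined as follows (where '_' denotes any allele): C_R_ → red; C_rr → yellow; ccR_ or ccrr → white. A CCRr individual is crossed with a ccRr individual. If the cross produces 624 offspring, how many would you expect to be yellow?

Cross: CCRr × ccRr — consider each gene separately:
C gene: CC × cc → 4 Cc → 4 C_ (out of 4)
R gene: Rr × Rr → 1 RR, 2 Rr, 1 rr → 3 R_ : 1 rr (out of 4)
Genotype classes (out of 4 × 4 = 16): C_R_ = 4×3 = 12; C_rr = 4×1 = 4
Apply the phenotype rules: C_R_ (12) → red; C_rr (4) → yellow
Phenotype counts (out of 16): 12 red, 4 yellow
yellow: 4 out of 16 → fraction 1/4
Expected count = 1/4 × 624 = 156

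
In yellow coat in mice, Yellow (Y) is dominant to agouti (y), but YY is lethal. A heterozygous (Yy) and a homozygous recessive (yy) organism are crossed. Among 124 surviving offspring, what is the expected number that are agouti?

Cross: Yy × yy
Punnett square offspring (before lethality): 2 Yy, 2 yy
No YY offspring are produced in this cross.
agouti: 2 out of 4 → fraction 1/2
Expected count = 1/2 × 124 = 62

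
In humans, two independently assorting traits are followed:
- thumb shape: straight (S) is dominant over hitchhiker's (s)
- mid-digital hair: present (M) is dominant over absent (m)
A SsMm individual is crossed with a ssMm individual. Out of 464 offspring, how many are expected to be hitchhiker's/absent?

Dihybrid cross SsMm × ssMm — consider each gene separately:
thumb shape: Ss × ss → 2 Ss, 2 ss → 2 S_ : 2 ss (out of 4)
mid-digital hair: Mm × Mm → 1 MM, 2 Mm, 1 mm → 3 M_ : 1 mm (out of 4)
Combine (counts out of 4 × 4 = 16): straight/present (S_M_) = 2×3 = 6; straight/absent (S_mm) = 2×1 = 2; hitchhiker's/present (ssM_) = 2×3 = 6; hitchhiker's/absent (ssmm) = 2×1 = 2
Phenotype counts (out of 16): 6 straight/present, 2 straight/absent, 6 hitchhiker's/present, 2 hitchhiker's/absent
hitchhiker's/absent: 2 out of 16 → fraction 1/8
Expected count = 1/8 × 464 = 58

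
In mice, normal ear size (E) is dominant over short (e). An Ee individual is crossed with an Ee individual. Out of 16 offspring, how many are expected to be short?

Punnett square for Ee × Ee:
Offspring genotypes: 1 EE, 2 Ee, 1 ee
normal: 3, short: 1
short: 1 out of 4 → fraction 1/4
Expected count = 1/4 × 16 = 4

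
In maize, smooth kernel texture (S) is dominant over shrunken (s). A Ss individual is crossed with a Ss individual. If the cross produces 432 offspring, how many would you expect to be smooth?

Punnett square for Ss × Ss:
Offspring genotypes: 1 SS, 2 Ss, 1 ss
smooth: 3, shrunken: 1
smooth: 3 out of 4 → fraction 3/4
Expected count = 3/4 × 432 = 324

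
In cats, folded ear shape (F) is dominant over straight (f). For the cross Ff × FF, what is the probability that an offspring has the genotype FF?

Punnett square for Ff × FF:
Offspring genotypes: 2 FF, 2 Ff
Total offspring: 4
Count with target: 2
Probability: 2/4 = 1/2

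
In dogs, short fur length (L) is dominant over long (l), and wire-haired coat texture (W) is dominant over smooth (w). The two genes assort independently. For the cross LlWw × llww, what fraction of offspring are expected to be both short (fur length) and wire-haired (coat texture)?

Dihybrid cross LlWw × llww — consider each gene separately:
fur length: Ll × ll → 2 Ll, 2 ll → 2 L_ : 2 ll (out of 4)
coat texture: Ww × ww → 2 Ww, 2 ww → 2 W_ : 2 ww (out of 4)
Looking for: short (L_) and wire-haired (W_)
P(short) = 2/4, P(wire-haired) = 2/4
P(both) = 2/4 × 2/4 = 4/16 = 1/4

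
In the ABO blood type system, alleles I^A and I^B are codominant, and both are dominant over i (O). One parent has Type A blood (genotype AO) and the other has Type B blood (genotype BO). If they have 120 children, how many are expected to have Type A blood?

Cross: AO × BO
Possible offspring genotypes: 1 AB, 1 AO, 1 BO, 1 OO
Blood type counts: 1 Type AB, 1 Type A, 1 Type B, 1 Type O
Probability of Type A: 1/4
Expected count = 1/4 × 120 = 30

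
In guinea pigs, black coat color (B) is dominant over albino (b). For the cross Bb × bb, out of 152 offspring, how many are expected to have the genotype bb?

Punnett square for Bb × bb:
Offspring genotypes: 2 Bb, 2 bb
Total offspring: 4
Count with target: 2
Probability: 2/4 = 1/2
Expected count = 1/2 × 152 = 76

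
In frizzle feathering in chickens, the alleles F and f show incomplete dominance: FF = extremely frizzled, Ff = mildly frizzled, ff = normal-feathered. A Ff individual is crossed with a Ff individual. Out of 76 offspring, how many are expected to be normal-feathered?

Punnett square for Ff × Ff:
Offspring genotypes: 1 FF, 2 Ff, 1 ff
Phenotype counts: 1 extremely frizzled, 2 mildly frizzled, 1 normal-feathered
normal-feathered: 1 out of 4 → fraction 1/4
Expected count = 1/4 × 76 = 19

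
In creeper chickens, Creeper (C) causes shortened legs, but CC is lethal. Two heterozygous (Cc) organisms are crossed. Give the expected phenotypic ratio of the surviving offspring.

Cross: Cc × Cc
Punnett square offspring (before lethality): 1 CC, 2 Cc, 1 cc
The CC genotype is lethal (embryos die); surviving offspring: 2 Cc, 1 cc
Ratio: 2 creeper : 1 normal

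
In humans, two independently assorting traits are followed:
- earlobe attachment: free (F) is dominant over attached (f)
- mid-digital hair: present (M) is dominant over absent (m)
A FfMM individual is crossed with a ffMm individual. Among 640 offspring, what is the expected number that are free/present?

Dihybrid cross FfMM × ffMm — consider each gene separately:
earlobe attachment: Ff × ff → 2 Ff, 2 ff → 2 F_ : 2 ff (out of 4)
mid-digital hair: MM × Mm → 2 MM, 2 Mm → 4 M_ (out of 4)
Combine (counts out of 4 × 4 = 16): free/present (F_M_) = 2×4 = 8; attached/present (ffM_) = 2×4 = 8
Phenotype counts (out of 16): 8 free/present, 8 attached/present
free/present: 8 out of 16 → fraction 1/2
Expected count = 1/2 × 640 = 320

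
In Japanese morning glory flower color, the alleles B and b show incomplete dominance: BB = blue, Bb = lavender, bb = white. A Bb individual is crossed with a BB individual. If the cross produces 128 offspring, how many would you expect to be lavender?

Punnett square for Bb × BB:
Offspring genotypes: 2 BB, 2 Bb
Phenotype counts: 2 blue, 2 lavender
lavender: 2 out of 4 → fraction 1/2
Expected count = 1/2 × 128 = 64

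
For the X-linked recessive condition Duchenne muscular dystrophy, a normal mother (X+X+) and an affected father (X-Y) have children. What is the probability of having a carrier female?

Cross: X+X+ × X-Y
Offspring: 2 X+X-, 2 X+Y
Probability of a carrier female: 2/4 = 1/2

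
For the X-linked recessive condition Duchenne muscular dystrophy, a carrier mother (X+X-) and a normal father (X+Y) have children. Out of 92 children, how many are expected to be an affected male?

Cross: X+X- × X+Y
Offspring: 1 X+X+, 1 X+Y, 1 X+X-, 1 X-Y
Probability of an affected male: 1/4
Expected count = 1/4 × 92 = 23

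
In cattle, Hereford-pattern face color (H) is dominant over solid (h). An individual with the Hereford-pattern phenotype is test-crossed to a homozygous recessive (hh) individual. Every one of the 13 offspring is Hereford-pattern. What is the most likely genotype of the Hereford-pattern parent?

Test cross: ? × hh
All offspring are Hereford-pattern.
If the unknown parent were heterozygous (Hh), about half of 13 offspring would be solid; none are. The unknown parent is most likely homozygous dominant (HH).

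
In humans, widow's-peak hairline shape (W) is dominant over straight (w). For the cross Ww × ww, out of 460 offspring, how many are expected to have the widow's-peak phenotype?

Punnett square for Ww × ww:
Offspring genotypes: 2 Ww, 2 ww
Total offspring: 4
Count with target: 2
Probability: 2/4 = 1/2
Expected count = 1/2 × 460 = 230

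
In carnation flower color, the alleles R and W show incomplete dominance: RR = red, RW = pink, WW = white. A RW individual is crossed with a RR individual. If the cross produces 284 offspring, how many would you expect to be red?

Punnett square for RW × RR:
Offspring genotypes: 2 RR, 2 RW
Phenotype counts: 2 red, 2 pink
red: 2 out of 4 → fraction 1/2
Expected count = 1/2 × 284 = 142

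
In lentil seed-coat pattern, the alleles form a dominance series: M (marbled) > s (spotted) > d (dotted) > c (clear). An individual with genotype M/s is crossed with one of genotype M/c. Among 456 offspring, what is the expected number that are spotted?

Cross: M/s × M/c
Allele dominance: M > s > d > c
Offspring genotypes: 1 M/M, 1 M/c, 1 M/s, 1 s/c
Phenotype counts: 3 marbled, 1 spotted
spotted: 1 out of 4 → fraction 1/4
Expected count = 1/4 × 456 = 114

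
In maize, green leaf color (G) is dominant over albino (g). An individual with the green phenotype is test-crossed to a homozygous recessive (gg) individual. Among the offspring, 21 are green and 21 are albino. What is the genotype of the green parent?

Test cross: ? × gg
Offspring: 21 green, 21 albino — approximately 1:1.
A 1:1 ratio in a test cross indicates the unknown parent is heterozygous (Gg).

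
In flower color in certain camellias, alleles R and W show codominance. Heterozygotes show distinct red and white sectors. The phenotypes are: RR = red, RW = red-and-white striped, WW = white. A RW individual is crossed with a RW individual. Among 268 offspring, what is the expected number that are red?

Punnett square for RW × RW:
Offspring genotypes: 1 RR, 2 RW, 1 WW
Phenotype counts: 1 red, 2 red-and-white striped, 1 white
red: 1 out of 4 → fraction 1/4
Expected count = 1/4 × 268 = 67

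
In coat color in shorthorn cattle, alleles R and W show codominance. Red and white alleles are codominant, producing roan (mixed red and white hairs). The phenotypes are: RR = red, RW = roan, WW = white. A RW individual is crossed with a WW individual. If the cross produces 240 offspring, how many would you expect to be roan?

Punnett square for RW × WW:
Offspring genotypes: 2 RW, 2 WW
Phenotype counts: 2 roan, 2 white
roan: 2 out of 4 → fraction 1/2
Expected count = 1/2 × 240 = 120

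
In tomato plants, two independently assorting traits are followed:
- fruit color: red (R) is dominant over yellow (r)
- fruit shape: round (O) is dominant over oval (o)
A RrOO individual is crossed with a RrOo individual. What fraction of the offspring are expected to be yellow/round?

Dihybrid cross RrOO × RrOo — consider each gene separately:
fruit color: Rr × Rr → 1 RR, 2 Rr, 1 rr → 3 R_ : 1 rr (out of 4)
fruit shape: OO × Oo → 2 OO, 2 Oo → 4 O_ (out of 4)
Combine (counts out of 4 × 4 = 16): red/round (R_O_) = 3×4 = 12; yellow/round (rrO_) = 1×4 = 4
Phenotype counts (out of 16): 12 red/round, 4 yellow/round
yellow/round: 4 out of 16
Probability: 4/16 = 1/4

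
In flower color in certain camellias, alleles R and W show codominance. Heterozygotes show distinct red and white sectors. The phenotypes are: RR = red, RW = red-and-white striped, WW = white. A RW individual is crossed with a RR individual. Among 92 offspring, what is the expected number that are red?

Punnett square for RW × RR:
Offspring genotypes: 2 RR, 2 RW
Phenotype counts: 2 red, 2 red-and-white striped
red: 2 out of 4 → fraction 1/2
Expected count = 1/2 × 92 = 46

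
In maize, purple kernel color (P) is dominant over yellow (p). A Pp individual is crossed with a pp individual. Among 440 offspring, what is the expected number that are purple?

Punnett square for Pp × pp:
Offspring genotypes: 2 Pp, 2 pp
purple: 2, yellow: 2
purple: 2 out of 4 → fraction 1/2
Expected count = 1/2 × 440 = 220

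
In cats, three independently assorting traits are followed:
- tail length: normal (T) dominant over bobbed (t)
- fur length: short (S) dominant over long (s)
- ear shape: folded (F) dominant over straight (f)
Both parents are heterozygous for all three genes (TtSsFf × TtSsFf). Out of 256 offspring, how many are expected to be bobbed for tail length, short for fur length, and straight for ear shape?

Trihybrid cross: TtSsFf × TtSsFf
Each trait segregates independently with a 3:1 phenotypic ratio, so each gene contributes 3/4 (dominant) or 1/4 (recessive).
Target: bobbed (tail length), short (fur length), straight (ear shape)
Probability = product of independent per-trait probabilities
= 1/4 × 3/4 × 1/4 = 3/64
Expected count = 3/64 × 256 = 12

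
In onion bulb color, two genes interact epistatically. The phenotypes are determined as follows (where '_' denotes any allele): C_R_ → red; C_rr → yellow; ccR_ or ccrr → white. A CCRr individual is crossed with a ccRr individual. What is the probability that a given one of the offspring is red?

Cross: CCRr × ccRr — consider each gene separately:
C gene: CC × cc → 4 Cc → 4 C_ (out of 4)
R gene: Rr × Rr → 1 RR, 2 Rr, 1 rr → 3 R_ : 1 rr (out of 4)
Genotype classes (out of 4 × 4 = 16): C_R_ = 4×3 = 12; C_rr = 4×1 = 4
Apply the phenotype rules: C_R_ (12) → red; C_rr (4) → yellow
Phenotype counts (out of 16): 12 red, 4 yellow
red: 12 out of 16
Probability: 12/16 = 3/4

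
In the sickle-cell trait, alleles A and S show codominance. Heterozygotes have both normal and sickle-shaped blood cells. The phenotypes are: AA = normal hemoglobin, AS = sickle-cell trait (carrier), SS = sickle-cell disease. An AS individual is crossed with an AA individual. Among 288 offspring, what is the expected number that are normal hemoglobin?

Punnett square for AS × AA:
Offspring genotypes: 2 AA, 2 AS
Phenotype counts: 2 normal hemoglobin, 2 sickle-cell trait (carrier)
normal hemoglobin: 2 out of 4 → fraction 1/2
Expected count = 1/2 × 288 = 144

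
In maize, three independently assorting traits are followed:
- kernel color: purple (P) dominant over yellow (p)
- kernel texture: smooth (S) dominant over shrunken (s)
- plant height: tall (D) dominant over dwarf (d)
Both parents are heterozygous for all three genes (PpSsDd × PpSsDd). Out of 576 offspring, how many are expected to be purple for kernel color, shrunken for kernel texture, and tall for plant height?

Trihybrid cross: PpSsDd × PpSsDd
Each trait segregates independently with a 3:1 phenotypic ratio, so each gene contributes 3/4 (dominant) or 1/4 (recessive).
Target: purple (kernel color), shrunken (kernel texture), tall (plant height)
Probability = product of independent per-trait probabilities
= 3/4 × 1/4 × 3/4 = 9/64
Expected count = 9/64 × 576 = 81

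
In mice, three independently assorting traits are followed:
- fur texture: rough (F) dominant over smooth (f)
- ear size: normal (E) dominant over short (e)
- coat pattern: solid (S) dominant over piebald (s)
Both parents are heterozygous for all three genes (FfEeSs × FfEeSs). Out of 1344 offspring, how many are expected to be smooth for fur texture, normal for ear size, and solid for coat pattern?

Trihybrid cross: FfEeSs × FfEeSs
Each trait segregates independently with a 3:1 phenotypic ratio, so each gene contributes 3/4 (dominant) or 1/4 (recessive).
Target: smooth (fur texture), normal (ear size), solid (coat pattern)
Probability = product of independent per-trait probabilities
= 1/4 × 3/4 × 3/4 = 9/64
Expected count = 9/64 × 1344 = 189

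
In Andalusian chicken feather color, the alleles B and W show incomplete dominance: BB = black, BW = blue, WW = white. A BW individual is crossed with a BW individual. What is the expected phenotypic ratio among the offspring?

Punnett square for BW × BW:
Offspring genotypes: 1 BB, 2 BW, 1 WW
Phenotype counts: 1 black, 2 blue, 1 white
Ratio: 1 black : 2 blue : 1 white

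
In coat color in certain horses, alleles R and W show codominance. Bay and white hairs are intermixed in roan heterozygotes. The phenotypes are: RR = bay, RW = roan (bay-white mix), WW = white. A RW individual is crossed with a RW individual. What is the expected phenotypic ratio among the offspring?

Punnett square for RW × RW:
Offspring genotypes: 1 RR, 2 RW, 1 WW
Phenotype counts: 1 bay, 2 roan (bay-white mix), 1 white
Ratio: 1 bay : 2 roan (bay-white mix) : 1 white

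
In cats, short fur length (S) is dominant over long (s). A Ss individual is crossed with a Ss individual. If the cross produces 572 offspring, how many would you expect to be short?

Punnett square for Ss × Ss:
Offspring genotypes: 1 SS, 2 Ss, 1 ss
short: 3, long: 1
short: 3 out of 4 → fraction 3/4
Expected count = 3/4 × 572 = 429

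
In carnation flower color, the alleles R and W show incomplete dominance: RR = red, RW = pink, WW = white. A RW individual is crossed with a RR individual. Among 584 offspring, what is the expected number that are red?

Punnett square for RW × RR:
Offspring genotypes: 2 RR, 2 RW
Phenotype counts: 2 red, 2 pink
red: 2 out of 4 → fraction 1/2
Expected count = 1/2 × 584 = 292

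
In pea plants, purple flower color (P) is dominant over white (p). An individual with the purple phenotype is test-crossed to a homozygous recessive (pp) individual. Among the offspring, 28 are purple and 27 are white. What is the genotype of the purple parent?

Test cross: ? × pp
Offspring: 28 purple, 27 white — approximately 1:1.
A 1:1 ratio in a test cross indicates the unknown parent is heterozygous (Pp).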